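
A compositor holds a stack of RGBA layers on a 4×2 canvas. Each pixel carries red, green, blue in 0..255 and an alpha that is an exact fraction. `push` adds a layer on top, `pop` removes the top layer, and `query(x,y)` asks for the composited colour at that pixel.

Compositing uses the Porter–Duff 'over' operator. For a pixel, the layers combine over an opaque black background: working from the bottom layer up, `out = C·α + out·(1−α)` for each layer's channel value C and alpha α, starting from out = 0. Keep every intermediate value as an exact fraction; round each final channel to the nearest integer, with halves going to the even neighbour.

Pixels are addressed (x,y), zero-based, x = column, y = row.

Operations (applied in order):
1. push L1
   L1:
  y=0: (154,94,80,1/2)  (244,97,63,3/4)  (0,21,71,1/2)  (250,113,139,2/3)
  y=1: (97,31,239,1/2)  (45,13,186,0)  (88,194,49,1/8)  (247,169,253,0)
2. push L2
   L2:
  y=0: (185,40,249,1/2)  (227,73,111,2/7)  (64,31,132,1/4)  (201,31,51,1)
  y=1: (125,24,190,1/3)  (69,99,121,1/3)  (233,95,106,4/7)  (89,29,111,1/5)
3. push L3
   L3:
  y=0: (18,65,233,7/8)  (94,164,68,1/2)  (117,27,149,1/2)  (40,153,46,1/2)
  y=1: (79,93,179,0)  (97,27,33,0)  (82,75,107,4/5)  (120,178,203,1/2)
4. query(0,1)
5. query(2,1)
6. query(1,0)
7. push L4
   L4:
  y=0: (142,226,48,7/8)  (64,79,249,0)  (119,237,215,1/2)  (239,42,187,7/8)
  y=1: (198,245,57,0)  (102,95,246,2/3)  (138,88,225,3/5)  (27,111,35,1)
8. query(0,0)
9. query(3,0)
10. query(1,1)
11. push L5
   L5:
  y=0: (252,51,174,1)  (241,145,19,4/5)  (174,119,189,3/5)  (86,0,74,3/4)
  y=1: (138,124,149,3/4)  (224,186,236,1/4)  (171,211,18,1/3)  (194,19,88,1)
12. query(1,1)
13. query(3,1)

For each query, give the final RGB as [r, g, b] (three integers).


query (0,1) [L1,L2,L3] — begin 0,0,0
+L1 (α=1/2) → [97/2, 31/2, 239/2]
+L2 (α=1/3) → [74, 55/3, 143]
+L3 (α=0) → [74, 55/3, 143]
→ [74, 18, 143]

at x=2,y=1 over L1,L2,L3:
+L1 (α=1/8) → [11, 97/4, 49/8]
+L2 (α=4/7) → [965/7, 1811/28, 3539/56]
+L3 (α=4/5) → [3261/35, 10211/140, 27507/280]
rounded: [93, 73, 98]

at x=1,y=0 over L1,L2,L3:
after L1 α=3/4: [183, 291/4, 189/4]
after L2 α=2/7: [1369/7, 2039/28, 1833/28]
after L3 α=1/2: [2027/14, 6631/56, 3737/56]
= [145, 118, 67]

(0,0) stack=L1,L2,L3,L4; from [0,0,0]:
L1 α=1/2: [77, 47, 40]
L2 α=1/2: [131, 87/2, 289/2]
L3 α=7/8: [257/8, 997/16, 3551/16]
L4 α=7/8: [8209/64, 26309/128, 8927/128]
= [128, 206, 70]

at x=3,y=0 over L1,L2,L3,L4:
after L1 α=2/3: [500/3, 226/3, 278/3]
after L2 α=1: [201, 31, 51]
after L3 α=1/2: [241/2, 92, 97/2]
after L4 α=7/8: [3587/16, 193/4, 2715/16]
= [224, 48, 170]

at x=1,y=1 over L1,L2,L3,L4:
+L1 (α=0) → [0, 0, 0]
+L2 (α=1/3) → [23, 33, 121/3]
+L3 (α=0) → [23, 33, 121/3]
+L4 (α=2/3) → [227/3, 223/3, 1597/9]
rounded: [76, 74, 177]

at x=1,y=1 over L1,L2,L3,L4,L5:
L1 α=0: [0, 0, 0]
L2 α=1/3: [23, 33, 121/3]
L3 α=0: [23, 33, 121/3]
L4 α=2/3: [227/3, 223/3, 1597/9]
L5 α=1/4: [451/4, 409/4, 2305/12]
= [113, 102, 192]

(3,1) stack=L1,L2,L3,L4,L5; from [0,0,0]:
L1 α=0: [0, 0, 0]
L2 α=1/5: [89/5, 29/5, 111/5]
L3 α=1/2: [689/10, 919/10, 563/5]
L4 α=1: [27, 111, 35]
L5 α=1: [194, 19, 88]
rounded: [194, 19, 88]


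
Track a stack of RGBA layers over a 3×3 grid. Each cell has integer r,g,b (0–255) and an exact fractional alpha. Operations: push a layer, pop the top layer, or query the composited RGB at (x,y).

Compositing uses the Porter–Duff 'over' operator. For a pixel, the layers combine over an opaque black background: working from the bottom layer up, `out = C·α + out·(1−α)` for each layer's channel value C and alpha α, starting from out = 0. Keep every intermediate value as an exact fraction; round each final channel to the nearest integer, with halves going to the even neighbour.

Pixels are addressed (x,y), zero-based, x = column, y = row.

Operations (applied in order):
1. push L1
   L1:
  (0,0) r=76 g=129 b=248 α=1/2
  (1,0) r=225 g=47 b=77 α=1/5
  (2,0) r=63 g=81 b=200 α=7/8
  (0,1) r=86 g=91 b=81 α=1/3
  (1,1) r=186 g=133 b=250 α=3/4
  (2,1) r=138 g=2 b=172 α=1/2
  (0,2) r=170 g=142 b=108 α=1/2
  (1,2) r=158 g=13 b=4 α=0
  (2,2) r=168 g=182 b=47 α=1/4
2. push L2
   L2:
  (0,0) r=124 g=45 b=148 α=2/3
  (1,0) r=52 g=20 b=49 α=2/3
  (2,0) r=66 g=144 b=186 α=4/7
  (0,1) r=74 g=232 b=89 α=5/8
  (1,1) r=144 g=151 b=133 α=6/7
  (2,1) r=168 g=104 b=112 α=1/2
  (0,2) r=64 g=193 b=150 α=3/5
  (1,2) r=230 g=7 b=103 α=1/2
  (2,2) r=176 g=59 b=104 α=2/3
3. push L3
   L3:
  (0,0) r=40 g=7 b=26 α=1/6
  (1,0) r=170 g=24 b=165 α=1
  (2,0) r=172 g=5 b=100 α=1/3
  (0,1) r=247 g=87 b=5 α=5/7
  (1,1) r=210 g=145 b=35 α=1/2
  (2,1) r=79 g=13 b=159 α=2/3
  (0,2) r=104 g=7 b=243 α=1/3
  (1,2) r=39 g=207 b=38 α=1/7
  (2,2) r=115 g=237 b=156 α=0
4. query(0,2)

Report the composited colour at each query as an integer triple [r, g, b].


at x=0,y=2 over L1,L2,L3:
L1 α=1/2: [85, 71, 54]
L2 α=3/5: [362/5, 721/5, 558/5]
L3 α=1/3: [1244/15, 1477/15, 777/5]
= [83, 98, 155]


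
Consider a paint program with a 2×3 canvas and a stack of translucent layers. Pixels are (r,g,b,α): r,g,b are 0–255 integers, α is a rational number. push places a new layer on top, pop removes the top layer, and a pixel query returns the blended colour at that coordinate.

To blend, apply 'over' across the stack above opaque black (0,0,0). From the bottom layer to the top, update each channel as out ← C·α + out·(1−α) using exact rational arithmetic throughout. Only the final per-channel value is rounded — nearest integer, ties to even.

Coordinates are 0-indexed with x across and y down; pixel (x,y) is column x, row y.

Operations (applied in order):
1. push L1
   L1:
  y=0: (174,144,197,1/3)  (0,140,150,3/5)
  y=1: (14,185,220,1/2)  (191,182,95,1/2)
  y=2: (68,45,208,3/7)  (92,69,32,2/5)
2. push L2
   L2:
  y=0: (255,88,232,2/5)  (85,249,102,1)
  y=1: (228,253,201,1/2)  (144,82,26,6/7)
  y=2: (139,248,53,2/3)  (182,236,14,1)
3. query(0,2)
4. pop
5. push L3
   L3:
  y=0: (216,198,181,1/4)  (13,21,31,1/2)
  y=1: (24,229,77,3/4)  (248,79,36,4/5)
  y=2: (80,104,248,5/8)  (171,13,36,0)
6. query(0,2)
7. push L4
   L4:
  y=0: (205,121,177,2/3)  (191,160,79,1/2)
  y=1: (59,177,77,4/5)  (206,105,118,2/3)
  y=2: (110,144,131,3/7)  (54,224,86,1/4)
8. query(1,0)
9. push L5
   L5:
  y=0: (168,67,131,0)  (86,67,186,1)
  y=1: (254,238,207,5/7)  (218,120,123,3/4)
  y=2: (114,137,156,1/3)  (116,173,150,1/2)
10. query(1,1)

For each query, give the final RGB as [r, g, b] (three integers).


query (0,2) [L1,L2] — begin 0,0,0
+L1 (α=3/7) → [204/7, 135/7, 624/7]
+L2 (α=2/3) → [2150/21, 3607/21, 1366/21]
→ [102, 172, 65]

query (0,2) [L1,L3] — begin 0,0,0
after L1 α=3/7: [204/7, 135/7, 624/7]
after L3 α=5/8: [853/14, 4045/56, 1319/7]
rounded: [61, 72, 188]

query (1,0) [L1,L3,L4] — begin 0,0,0
+L1 (α=3/5) → [0, 84, 90]
+L3 (α=1/2) → [13/2, 105/2, 121/2]
+L4 (α=1/2) → [395/4, 425/4, 279/4]
→ [99, 106, 70]

at x=1,y=1 over L1,L3,L4,L5:
L1 α=1/2: [191/2, 91, 95/2]
L3 α=4/5: [435/2, 407/5, 383/10]
L4 α=2/3: [1259/6, 1457/15, 2743/30]
L5 α=3/4: [5183/24, 6857/60, 13813/120]
= [216, 114, 115]


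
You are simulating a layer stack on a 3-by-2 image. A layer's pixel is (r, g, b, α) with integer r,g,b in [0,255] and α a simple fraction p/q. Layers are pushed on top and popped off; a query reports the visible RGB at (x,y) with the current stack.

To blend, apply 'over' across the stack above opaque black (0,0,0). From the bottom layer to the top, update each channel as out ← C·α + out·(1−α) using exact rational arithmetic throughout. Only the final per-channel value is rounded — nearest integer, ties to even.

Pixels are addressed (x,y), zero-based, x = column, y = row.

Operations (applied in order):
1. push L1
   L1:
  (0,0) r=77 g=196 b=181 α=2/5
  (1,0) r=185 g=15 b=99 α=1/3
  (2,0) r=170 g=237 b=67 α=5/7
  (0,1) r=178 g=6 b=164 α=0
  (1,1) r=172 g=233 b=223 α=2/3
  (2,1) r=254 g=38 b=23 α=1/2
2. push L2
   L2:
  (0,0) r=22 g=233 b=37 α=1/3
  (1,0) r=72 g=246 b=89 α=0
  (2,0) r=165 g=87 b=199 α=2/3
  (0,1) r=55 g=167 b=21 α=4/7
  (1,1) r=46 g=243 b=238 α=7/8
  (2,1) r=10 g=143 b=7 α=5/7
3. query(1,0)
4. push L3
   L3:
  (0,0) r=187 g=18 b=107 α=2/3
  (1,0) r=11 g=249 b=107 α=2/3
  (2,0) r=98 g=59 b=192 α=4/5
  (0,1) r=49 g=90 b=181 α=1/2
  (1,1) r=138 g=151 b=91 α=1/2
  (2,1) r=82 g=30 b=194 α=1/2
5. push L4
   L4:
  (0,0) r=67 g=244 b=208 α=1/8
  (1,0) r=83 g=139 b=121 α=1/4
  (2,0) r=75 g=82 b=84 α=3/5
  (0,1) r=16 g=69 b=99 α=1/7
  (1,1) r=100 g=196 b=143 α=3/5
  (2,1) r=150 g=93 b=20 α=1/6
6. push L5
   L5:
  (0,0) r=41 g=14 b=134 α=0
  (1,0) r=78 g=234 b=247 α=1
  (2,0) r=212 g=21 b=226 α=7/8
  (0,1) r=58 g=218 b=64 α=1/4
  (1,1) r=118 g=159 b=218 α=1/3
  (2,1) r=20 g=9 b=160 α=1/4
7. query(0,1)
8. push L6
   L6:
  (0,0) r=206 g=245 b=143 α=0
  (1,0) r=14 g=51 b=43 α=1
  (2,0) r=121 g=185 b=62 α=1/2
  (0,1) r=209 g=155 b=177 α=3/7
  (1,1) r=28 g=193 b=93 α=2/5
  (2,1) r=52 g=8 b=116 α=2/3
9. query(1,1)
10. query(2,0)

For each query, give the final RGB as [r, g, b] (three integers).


at x=1,y=0 over L1,L2:
L1 α=1/3: [185/3, 5, 33]
L2 α=0: [185/3, 5, 33]
rounded: [62, 5, 33]

query (0,1) [L1,L2,L3,L4,L5] — begin 0,0,0
+L1 (α=0) → [0, 0, 0]
+L2 (α=4/7) → [220/7, 668/7, 12]
+L3 (α=1/2) → [563/14, 649/7, 193/2]
+L4 (α=1/7) → [1801/49, 4377/49, 678/7]
+L5 (α=1/4) → [8245/196, 23813/196, 1241/14]
→ [42, 121, 89]

query (1,1) [L1,L2,L3,L4,L5,L6] — begin 0,0,0
+L1 (α=2/3) → [344/3, 466/3, 446/3]
+L2 (α=7/8) → [655/12, 5569/24, 1361/6]
+L3 (α=1/2) → [2311/24, 9193/48, 1907/12]
+L4 (α=3/5) → [5911/60, 4661/24, 4481/30]
+L5 (α=1/3) → [9451/90, 6569/36, 7751/45]
+L6 (α=2/5) → [11131/150, 11201/60, 10541/75]
rounded: [74, 187, 141]

query (2,0) [L1,L2,L3,L4,L5,L6] — begin 0,0,0
L1 α=5/7: [850/7, 1185/7, 335/7]
L2 α=2/3: [3160/21, 801/7, 3121/21]
L3 α=4/5: [11392/105, 2453/35, 19249/105]
L4 α=3/5: [46409/525, 13516/175, 64958/525]
L5 α=7/8: [825509/4200, 39241/1400, 223877/1050]
L6 α=1/2: [1333709/8400, 298241/2800, 288977/2100]
= [159, 107, 138]


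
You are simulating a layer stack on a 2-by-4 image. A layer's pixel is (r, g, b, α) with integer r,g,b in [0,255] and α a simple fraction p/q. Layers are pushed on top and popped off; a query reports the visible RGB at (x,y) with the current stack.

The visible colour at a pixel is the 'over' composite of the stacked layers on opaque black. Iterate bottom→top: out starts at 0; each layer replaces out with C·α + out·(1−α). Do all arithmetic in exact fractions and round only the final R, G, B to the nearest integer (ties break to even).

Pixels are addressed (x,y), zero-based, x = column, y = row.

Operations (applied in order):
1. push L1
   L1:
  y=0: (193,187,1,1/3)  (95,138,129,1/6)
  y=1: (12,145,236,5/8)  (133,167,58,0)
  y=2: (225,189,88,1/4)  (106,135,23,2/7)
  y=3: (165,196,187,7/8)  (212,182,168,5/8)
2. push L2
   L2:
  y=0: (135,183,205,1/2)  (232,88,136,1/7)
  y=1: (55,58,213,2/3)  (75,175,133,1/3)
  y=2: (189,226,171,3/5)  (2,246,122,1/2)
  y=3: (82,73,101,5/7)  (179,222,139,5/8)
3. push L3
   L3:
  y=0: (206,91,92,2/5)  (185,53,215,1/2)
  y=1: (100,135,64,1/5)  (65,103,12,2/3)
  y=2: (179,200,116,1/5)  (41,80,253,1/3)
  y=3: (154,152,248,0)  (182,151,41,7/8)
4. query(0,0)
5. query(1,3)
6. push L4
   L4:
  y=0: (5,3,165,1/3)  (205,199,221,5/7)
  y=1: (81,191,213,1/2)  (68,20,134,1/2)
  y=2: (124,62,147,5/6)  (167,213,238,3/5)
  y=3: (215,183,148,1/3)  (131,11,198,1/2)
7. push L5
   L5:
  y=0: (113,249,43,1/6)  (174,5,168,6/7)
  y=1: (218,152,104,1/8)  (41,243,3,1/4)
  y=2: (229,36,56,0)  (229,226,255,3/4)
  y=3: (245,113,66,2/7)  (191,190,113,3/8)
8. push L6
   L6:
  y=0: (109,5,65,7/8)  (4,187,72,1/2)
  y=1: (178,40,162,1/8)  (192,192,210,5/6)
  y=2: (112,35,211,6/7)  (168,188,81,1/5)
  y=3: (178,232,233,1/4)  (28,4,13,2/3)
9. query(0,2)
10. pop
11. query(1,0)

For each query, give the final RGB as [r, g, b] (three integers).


at x=0,y=0 over L1,L2,L3:
L1 α=1/3: [193/3, 187/3, 1/3]
L2 α=1/2: [299/3, 368/3, 308/3]
L3 α=2/5: [711/5, 110, 492/5]
= [142, 110, 98]

(1,3) stack=L1,L2,L3; from [0,0,0]:
after L1 α=5/8: [265/2, 455/4, 105]
after L2 α=5/8: [2585/16, 5805/32, 505/4]
after L3 α=7/8: [22969/128, 39629/256, 1653/32]
→ [179, 155, 52]

at x=0,y=2 over L1,L2,L3,L4,L5,L6:
after L1 α=1/4: [225/4, 189/4, 22]
after L2 α=3/5: [1359/10, 309/2, 557/5]
after L3 α=1/5: [3613/25, 818/5, 2808/25]
after L4 α=5/6: [6371/50, 1184/15, 7061/50]
after L5 α=0: [6371/50, 1184/15, 7061/50]
after L6 α=6/7: [39971/350, 4334/105, 70361/350]
→ [114, 41, 201]

(1,0) stack=L1,L2,L3,L4,L5; from [0,0,0]:
after L1 α=1/6: [95/6, 23, 43/2]
after L2 α=1/7: [327/7, 226/7, 265/7]
after L3 α=1/2: [811/7, 597/14, 885/7]
after L4 α=5/7: [8797/49, 7562/49, 9505/49]
after L5 α=6/7: [59953/343, 9032/343, 58897/343]
→ [175, 26, 172]


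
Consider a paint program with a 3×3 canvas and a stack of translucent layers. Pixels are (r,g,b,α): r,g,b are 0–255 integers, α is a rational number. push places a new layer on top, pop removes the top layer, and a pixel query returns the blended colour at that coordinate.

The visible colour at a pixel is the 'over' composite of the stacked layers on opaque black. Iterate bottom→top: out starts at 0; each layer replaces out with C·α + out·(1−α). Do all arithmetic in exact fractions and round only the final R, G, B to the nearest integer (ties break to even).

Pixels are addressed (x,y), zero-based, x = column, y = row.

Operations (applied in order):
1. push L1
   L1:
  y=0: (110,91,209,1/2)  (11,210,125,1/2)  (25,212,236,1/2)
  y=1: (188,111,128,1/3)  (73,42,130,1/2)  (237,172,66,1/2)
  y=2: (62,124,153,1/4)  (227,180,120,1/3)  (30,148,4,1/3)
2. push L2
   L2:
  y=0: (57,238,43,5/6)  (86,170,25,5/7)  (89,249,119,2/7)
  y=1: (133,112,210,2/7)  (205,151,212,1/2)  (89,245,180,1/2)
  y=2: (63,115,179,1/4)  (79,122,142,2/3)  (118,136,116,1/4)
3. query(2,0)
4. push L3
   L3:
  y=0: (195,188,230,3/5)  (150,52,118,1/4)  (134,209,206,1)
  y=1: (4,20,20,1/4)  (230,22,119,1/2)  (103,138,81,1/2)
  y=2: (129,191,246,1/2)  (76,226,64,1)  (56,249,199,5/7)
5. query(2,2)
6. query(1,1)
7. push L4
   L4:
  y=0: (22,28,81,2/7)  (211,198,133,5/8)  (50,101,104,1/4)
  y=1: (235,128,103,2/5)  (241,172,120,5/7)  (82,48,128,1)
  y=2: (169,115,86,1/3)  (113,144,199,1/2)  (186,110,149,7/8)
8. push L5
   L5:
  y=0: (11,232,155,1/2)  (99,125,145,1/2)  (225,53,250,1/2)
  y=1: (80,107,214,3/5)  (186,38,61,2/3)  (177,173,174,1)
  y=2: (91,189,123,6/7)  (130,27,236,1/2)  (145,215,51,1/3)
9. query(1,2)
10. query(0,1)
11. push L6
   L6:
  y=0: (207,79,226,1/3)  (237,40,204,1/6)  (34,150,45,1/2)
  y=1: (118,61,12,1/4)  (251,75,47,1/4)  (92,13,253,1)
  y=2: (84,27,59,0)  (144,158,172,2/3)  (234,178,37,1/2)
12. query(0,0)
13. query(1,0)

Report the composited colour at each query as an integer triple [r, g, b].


(2,0) stack=L1,L2; from [0,0,0]:
L1 α=1/2: [25/2, 106, 118]
L2 α=2/7: [481/14, 1028/7, 828/7]
rounded: [34, 147, 118]

(2,2) stack=L1,L2,L3; from [0,0,0]:
after L1 α=1/3: [10, 148/3, 4/3]
after L2 α=1/4: [37, 71, 30]
after L3 α=5/7: [354/7, 1387/7, 1055/7]
rounded: [51, 198, 151]

(1,1) stack=L1,L2,L3; from [0,0,0]:
+L1 (α=1/2) → [73/2, 21, 65]
+L2 (α=1/2) → [483/4, 86, 277/2]
+L3 (α=1/2) → [1403/8, 54, 515/4]
rounded: [175, 54, 129]

at x=1,y=2 over L1,L2,L3,L4,L5:
L1 α=1/3: [227/3, 60, 40]
L2 α=2/3: [701/9, 304/3, 108]
L3 α=1: [76, 226, 64]
L4 α=1/2: [189/2, 185, 263/2]
L5 α=1/2: [449/4, 106, 735/4]
rounded: [112, 106, 184]

(0,1) stack=L1,L2,L3,L4,L5; from [0,0,0]:
L1 α=1/3: [188/3, 37, 128/3]
L2 α=2/7: [1738/21, 409/7, 1900/21]
L3 α=1/4: [883/14, 1367/28, 510/7]
L4 α=2/5: [9229/70, 11269/140, 2972/35]
L5 α=3/5: [17629/175, 33739/350, 28414/175]
= [101, 96, 162]

query (0,0) [L1,L2,L3,L4,L5,L6] — begin 0,0,0
+L1 (α=1/2) → [55, 91/2, 209/2]
+L2 (α=5/6) → [170/3, 2471/12, 213/4]
+L3 (α=3/5) → [419/3, 1171/6, 1593/10]
+L4 (α=2/7) → [2227/21, 6191/42, 1917/14]
+L5 (α=1/2) → [1229/21, 15935/84, 4087/28]
+L6 (α=1/3) → [6805/63, 19253/126, 2417/14]
= [108, 153, 173]

query (1,0) [L1,L2,L3,L4,L5,L6] — begin 0,0,0
L1 α=1/2: [11/2, 105, 125/2]
L2 α=5/7: [63, 1060/7, 250/7]
L3 α=1/4: [339/4, 886/7, 394/7]
L4 α=5/8: [5237/32, 2397/14, 5837/56]
L5 α=1/2: [8405/64, 4147/28, 13957/112]
L6 α=1/6: [57193/384, 7285/56, 92633/672]
→ [149, 130, 138]


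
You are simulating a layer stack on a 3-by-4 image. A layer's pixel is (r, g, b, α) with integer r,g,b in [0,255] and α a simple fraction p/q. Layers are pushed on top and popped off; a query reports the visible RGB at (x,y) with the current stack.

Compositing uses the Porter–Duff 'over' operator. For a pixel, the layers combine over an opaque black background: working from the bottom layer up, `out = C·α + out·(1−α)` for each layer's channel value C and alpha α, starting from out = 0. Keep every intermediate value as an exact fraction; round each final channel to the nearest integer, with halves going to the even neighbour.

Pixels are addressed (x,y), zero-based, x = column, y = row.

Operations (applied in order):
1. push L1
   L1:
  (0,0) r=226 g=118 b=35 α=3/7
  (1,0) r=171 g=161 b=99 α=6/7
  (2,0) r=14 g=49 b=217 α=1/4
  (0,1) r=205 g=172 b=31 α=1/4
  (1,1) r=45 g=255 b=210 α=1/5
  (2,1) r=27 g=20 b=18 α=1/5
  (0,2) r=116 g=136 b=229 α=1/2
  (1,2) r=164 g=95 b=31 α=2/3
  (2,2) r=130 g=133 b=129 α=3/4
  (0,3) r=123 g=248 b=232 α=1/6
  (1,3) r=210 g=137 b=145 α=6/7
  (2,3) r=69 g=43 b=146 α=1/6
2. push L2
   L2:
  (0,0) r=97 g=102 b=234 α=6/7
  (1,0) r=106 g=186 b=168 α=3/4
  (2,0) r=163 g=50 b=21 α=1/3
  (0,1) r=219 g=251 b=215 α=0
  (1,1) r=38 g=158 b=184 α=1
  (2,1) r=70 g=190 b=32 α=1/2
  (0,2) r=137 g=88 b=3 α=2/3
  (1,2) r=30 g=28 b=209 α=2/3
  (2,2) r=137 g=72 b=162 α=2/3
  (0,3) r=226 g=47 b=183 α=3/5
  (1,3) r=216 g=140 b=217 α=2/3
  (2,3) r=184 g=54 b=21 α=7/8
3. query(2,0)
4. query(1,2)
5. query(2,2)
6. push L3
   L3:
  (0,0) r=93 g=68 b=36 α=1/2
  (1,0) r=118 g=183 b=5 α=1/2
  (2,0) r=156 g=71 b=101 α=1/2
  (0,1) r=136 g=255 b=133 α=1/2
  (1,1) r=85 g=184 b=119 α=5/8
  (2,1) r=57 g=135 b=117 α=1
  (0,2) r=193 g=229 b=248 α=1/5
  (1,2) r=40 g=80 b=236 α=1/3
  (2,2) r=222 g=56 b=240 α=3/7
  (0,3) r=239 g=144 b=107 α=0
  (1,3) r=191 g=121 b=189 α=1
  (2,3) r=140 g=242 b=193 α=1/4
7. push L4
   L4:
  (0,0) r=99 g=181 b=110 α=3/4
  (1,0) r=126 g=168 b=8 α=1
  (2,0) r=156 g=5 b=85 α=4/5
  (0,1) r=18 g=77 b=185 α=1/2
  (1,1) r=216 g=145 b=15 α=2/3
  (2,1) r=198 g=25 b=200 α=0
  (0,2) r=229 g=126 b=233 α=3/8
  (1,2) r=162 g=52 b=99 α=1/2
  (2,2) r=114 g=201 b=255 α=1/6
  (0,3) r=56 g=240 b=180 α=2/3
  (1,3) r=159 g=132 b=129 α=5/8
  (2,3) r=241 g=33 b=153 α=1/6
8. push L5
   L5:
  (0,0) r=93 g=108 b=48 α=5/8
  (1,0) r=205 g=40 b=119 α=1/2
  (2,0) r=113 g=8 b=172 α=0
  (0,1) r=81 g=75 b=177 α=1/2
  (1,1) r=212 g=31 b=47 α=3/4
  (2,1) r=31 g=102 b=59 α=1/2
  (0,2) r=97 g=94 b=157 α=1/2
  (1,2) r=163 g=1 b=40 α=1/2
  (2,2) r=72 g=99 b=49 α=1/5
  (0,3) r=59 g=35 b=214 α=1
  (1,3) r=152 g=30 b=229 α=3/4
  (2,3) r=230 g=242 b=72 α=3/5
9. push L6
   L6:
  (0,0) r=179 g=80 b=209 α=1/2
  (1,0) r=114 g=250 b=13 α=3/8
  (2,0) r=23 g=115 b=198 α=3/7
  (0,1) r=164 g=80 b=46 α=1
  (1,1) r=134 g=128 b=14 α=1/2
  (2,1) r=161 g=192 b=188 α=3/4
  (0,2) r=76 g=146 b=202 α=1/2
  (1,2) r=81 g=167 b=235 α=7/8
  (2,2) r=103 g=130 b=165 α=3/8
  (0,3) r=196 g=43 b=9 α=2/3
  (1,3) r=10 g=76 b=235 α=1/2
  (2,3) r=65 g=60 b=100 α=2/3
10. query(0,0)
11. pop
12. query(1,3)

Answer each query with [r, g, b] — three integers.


(2,0) stack=L1,L2; from [0,0,0]:
L1 α=1/4: [7/2, 49/4, 217/4]
L2 α=1/3: [170/3, 149/6, 259/6]
rounded: [57, 25, 43]

(1,2) stack=L1,L2; from [0,0,0]:
L1 α=2/3: [328/3, 190/3, 62/3]
L2 α=2/3: [508/9, 358/9, 1316/9]
→ [56, 40, 146]

(2,2) stack=L1,L2; from [0,0,0]:
L1 α=3/4: [195/2, 399/4, 387/4]
L2 α=2/3: [743/6, 325/4, 561/4]
rounded: [124, 81, 140]

query (0,0) [L1,L2,L3,L4,L5,L6] — begin 0,0,0
after L1 α=3/7: [678/7, 354/7, 15]
after L2 α=6/7: [4752/49, 4638/49, 1419/7]
after L3 α=1/2: [9309/98, 3985/49, 1671/14]
after L4 α=3/4: [38415/392, 7648/49, 6291/56]
after L5 α=5/8: [297525/3136, 12351/98, 32313/448]
after L6 α=1/2: [858869/6272, 20191/196, 125945/896]
→ [137, 103, 141]

at x=1,y=3 over L1,L2,L3,L4,L5:
+L1 (α=6/7) → [180, 822/7, 870/7]
+L2 (α=2/3) → [204, 2782/21, 3908/21]
+L3 (α=1) → [191, 121, 189]
+L4 (α=5/8) → [171, 1023/8, 303/2]
+L5 (α=3/4) → [627/4, 1743/32, 1677/8]
= [157, 54, 210]


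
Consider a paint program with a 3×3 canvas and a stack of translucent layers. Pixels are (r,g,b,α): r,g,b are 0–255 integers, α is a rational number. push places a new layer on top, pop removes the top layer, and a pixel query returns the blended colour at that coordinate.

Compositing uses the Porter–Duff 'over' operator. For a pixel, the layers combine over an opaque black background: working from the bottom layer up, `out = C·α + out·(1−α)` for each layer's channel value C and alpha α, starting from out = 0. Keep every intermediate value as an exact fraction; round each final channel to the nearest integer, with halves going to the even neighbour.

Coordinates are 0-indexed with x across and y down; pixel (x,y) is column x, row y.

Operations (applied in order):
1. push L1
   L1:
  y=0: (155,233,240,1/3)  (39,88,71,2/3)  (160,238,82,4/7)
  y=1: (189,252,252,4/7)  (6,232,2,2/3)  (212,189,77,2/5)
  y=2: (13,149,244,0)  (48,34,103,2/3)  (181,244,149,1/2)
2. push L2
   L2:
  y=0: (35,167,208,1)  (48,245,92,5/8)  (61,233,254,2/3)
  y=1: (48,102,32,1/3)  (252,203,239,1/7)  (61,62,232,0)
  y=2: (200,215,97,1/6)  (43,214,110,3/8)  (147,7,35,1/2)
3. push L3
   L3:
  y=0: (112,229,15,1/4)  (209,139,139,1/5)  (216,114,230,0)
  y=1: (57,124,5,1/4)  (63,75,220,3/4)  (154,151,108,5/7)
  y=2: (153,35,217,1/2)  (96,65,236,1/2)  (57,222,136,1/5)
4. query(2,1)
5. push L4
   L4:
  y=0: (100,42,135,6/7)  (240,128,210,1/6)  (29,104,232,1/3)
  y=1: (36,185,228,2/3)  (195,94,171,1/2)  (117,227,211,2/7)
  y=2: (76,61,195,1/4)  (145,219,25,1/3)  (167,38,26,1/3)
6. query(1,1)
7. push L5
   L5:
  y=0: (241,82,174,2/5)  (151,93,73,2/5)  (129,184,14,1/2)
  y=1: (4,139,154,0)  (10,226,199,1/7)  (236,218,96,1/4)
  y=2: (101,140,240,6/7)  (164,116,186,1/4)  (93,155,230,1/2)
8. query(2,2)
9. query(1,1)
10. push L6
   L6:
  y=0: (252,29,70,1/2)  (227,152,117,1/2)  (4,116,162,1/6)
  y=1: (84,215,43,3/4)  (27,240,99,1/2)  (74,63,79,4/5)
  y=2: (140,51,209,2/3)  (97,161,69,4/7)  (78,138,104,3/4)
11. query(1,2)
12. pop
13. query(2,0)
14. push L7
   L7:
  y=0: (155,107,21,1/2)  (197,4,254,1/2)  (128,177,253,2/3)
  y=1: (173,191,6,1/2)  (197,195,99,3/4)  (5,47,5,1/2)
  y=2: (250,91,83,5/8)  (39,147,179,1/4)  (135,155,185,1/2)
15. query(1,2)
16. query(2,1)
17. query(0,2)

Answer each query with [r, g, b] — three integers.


at x=2,y=1 over L1,L2,L3:
L1 α=2/5: [424/5, 378/5, 154/5]
L2 α=0: [424/5, 378/5, 154/5]
L3 α=5/7: [4698/35, 4531/35, 3008/35]
rounded: [134, 129, 86]

(1,1) stack=L1,L2,L3,L4; from [0,0,0]:
+L1 (α=2/3) → [4, 464/3, 4/3]
+L2 (α=1/7) → [276/7, 1131/7, 247/7]
+L3 (α=3/4) → [1599/28, 1353/14, 4867/28]
+L4 (α=1/2) → [7059/56, 2669/28, 9655/56]
rounded: [126, 95, 172]

(2,2) stack=L1,L2,L3,L4,L5; from [0,0,0]:
+L1 (α=1/2) → [181/2, 122, 149/2]
+L2 (α=1/2) → [475/4, 129/2, 219/4]
+L3 (α=1/5) → [532/5, 96, 71]
+L4 (α=1/3) → [633/5, 230/3, 56]
+L5 (α=1/2) → [549/5, 695/6, 143]
→ [110, 116, 143]

at x=1,y=1 over L1,L2,L3,L4,L5:
L1 α=2/3: [4, 464/3, 4/3]
L2 α=1/7: [276/7, 1131/7, 247/7]
L3 α=3/4: [1599/28, 1353/14, 4867/28]
L4 α=1/2: [7059/56, 2669/28, 9655/56]
L5 α=1/7: [21457/196, 11171/98, 34537/196]
rounded: [109, 114, 176]

(1,2) stack=L1,L2,L3,L4,L5,L6; from [0,0,0]:
+L1 (α=2/3) → [32, 68/3, 206/3]
+L2 (α=3/8) → [289/8, 1133/12, 505/6]
+L3 (α=1/2) → [1057/16, 1913/24, 1921/12]
+L4 (α=1/3) → [739/8, 4541/36, 2071/18]
+L5 (α=1/4) → [3529/32, 5933/48, 3187/24]
+L6 (α=4/7) → [23003/224, 16237/112, 5395/56]
= [103, 145, 96]

at x=2,y=0 over L1,L2,L3,L4,L5:
+L1 (α=4/7) → [640/7, 136, 328/7]
+L2 (α=2/3) → [498/7, 602/3, 3884/21]
+L3 (α=0) → [498/7, 602/3, 3884/21]
+L4 (α=1/3) → [1199/21, 1516/9, 12640/63]
+L5 (α=1/2) → [1954/21, 1586/9, 6761/63]
= [93, 176, 107]

query (1,2) [L1,L2,L3,L4,L5,L7] — begin 0,0,0
after L1 α=2/3: [32, 68/3, 206/3]
after L2 α=3/8: [289/8, 1133/12, 505/6]
after L3 α=1/2: [1057/16, 1913/24, 1921/12]
after L4 α=1/3: [739/8, 4541/36, 2071/18]
after L5 α=1/4: [3529/32, 5933/48, 3187/24]
after L7 α=1/4: [11835/128, 8285/64, 4619/32]
→ [92, 129, 144]

(2,1) stack=L1,L2,L3,L4,L5,L7; from [0,0,0]:
L1 α=2/5: [424/5, 378/5, 154/5]
L2 α=0: [424/5, 378/5, 154/5]
L3 α=5/7: [4698/35, 4531/35, 3008/35]
L4 α=2/7: [6336/49, 7709/49, 5962/49]
L5 α=1/4: [7643/49, 33809/196, 11295/98]
L7 α=1/2: [3944/49, 43021/392, 11785/196]
rounded: [80, 110, 60]

at x=0,y=2 over L1,L2,L3,L4,L5,L7:
L1 α=0: [0, 0, 0]
L2 α=1/6: [100/3, 215/6, 97/6]
L3 α=1/2: [559/6, 425/12, 1399/12]
L4 α=1/4: [711/8, 669/16, 2179/16]
L5 α=6/7: [5559/56, 14109/112, 25219/112]
L7 α=5/8: [86677/448, 93287/896, 122137/896]
→ [193, 104, 136]


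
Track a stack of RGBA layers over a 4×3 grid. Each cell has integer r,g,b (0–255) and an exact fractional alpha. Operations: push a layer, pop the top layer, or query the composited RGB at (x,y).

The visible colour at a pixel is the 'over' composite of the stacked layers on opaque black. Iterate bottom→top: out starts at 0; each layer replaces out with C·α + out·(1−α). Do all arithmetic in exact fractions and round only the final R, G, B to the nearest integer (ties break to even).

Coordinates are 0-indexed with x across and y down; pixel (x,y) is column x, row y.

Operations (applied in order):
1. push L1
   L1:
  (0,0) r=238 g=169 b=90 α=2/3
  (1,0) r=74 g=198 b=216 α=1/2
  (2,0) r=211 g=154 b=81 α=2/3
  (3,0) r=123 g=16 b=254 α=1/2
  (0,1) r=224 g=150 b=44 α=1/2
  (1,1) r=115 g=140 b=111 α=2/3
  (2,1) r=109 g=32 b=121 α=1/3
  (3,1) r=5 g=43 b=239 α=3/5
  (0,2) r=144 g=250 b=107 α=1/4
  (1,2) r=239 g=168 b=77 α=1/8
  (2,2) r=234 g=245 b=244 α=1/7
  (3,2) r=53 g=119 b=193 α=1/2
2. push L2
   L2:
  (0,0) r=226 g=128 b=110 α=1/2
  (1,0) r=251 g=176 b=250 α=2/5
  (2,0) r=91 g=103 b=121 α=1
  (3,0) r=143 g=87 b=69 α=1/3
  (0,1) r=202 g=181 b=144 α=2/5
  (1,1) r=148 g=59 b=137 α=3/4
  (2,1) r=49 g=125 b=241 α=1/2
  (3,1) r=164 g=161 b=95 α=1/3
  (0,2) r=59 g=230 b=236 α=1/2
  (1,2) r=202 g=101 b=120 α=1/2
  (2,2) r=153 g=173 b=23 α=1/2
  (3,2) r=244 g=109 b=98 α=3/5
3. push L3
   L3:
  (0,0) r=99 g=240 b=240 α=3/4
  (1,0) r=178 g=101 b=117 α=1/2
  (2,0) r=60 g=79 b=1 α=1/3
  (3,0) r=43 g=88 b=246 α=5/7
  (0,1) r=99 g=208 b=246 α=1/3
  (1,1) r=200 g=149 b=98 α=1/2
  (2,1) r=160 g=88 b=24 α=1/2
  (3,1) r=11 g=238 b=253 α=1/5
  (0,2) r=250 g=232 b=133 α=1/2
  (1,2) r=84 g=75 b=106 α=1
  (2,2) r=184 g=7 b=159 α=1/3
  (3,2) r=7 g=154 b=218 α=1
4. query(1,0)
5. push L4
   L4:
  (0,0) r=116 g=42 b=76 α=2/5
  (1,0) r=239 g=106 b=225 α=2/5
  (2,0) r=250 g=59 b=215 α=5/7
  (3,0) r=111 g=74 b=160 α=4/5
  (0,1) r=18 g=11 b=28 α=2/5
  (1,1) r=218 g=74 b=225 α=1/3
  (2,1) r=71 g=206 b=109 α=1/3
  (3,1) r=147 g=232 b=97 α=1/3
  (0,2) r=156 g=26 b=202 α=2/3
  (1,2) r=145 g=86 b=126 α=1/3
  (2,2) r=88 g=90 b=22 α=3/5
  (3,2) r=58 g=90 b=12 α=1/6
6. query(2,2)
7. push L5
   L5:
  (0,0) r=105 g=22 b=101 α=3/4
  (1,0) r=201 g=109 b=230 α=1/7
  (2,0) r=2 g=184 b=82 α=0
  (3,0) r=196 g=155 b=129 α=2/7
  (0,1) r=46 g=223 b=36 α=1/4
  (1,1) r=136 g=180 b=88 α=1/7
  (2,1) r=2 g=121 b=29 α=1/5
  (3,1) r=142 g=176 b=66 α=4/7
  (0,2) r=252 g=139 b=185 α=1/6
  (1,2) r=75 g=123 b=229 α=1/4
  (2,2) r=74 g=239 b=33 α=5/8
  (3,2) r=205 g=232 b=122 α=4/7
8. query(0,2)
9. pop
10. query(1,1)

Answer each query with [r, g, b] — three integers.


at x=1,y=0 over L1,L2,L3:
+L1 (α=1/2) → [37, 99, 108]
+L2 (α=2/5) → [613/5, 649/5, 824/5]
+L3 (α=1/2) → [1503/10, 577/5, 1409/10]
rounded: [150, 115, 141]

query (2,2) [L1,L2,L3,L4] — begin 0,0,0
L1 α=1/7: [234/7, 35, 244/7]
L2 α=1/2: [1305/14, 104, 405/14]
L3 α=1/3: [2593/21, 215/3, 506/7]
L4 α=3/5: [2146/21, 248/3, 1474/35]
= [102, 83, 42]

(0,2) stack=L1,L2,L3,L4,L5; from [0,0,0]:
after L1 α=1/4: [36, 125/2, 107/4]
after L2 α=1/2: [95/2, 585/4, 1051/8]
after L3 α=1/2: [595/4, 1513/8, 2115/16]
after L4 α=2/3: [1843/12, 643/8, 8579/48]
after L5 α=1/6: [12239/72, 4327/48, 51775/288]
= [170, 90, 180]

(1,1) stack=L1,L2,L3,L4; from [0,0,0]:
+L1 (α=2/3) → [230/3, 280/3, 74]
+L2 (α=3/4) → [781/6, 811/12, 485/4]
+L3 (α=1/2) → [1981/12, 2599/24, 877/8]
+L4 (α=1/3) → [3289/18, 3487/36, 1777/12]
rounded: [183, 97, 148]


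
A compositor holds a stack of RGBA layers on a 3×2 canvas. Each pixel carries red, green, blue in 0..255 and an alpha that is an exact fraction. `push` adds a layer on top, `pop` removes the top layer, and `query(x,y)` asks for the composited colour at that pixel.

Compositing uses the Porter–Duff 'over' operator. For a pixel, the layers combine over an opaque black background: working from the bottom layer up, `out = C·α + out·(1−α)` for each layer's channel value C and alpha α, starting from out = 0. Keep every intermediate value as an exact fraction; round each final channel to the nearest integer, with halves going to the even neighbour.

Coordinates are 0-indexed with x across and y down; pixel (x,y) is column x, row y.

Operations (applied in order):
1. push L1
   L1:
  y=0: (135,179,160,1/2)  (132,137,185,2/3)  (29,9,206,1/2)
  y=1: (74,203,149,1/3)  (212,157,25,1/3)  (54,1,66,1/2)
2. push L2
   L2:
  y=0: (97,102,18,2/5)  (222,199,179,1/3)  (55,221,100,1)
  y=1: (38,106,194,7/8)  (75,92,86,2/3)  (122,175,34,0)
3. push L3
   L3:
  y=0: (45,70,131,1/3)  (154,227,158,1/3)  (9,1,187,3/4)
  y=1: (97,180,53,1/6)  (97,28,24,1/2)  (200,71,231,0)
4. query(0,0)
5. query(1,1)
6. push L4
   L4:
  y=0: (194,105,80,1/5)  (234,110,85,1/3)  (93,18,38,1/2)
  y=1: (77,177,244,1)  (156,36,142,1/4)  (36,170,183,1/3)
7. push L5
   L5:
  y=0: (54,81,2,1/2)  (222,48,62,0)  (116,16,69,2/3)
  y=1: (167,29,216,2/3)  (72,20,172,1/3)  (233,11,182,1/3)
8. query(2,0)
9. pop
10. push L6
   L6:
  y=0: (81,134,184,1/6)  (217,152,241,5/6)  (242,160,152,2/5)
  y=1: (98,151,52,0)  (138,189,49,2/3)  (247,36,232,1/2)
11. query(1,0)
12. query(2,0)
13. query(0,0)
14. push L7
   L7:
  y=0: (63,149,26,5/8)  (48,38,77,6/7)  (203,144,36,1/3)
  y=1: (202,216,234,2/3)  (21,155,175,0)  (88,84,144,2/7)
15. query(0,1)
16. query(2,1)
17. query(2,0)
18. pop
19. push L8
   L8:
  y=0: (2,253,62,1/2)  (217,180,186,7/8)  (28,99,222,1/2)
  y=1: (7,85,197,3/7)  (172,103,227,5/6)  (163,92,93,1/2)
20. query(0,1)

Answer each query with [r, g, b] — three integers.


(0,0) stack=L1,L2,L3; from [0,0,0]:
L1 α=1/2: [135/2, 179/2, 80]
L2 α=2/5: [793/10, 189/2, 276/5]
L3 α=1/3: [1018/15, 259/3, 1207/15]
→ [68, 86, 80]

query (1,1) [L1,L2,L3] — begin 0,0,0
+L1 (α=1/3) → [212/3, 157/3, 25/3]
+L2 (α=2/3) → [662/9, 709/9, 541/9]
+L3 (α=1/2) → [1535/18, 961/18, 757/18]
→ [85, 53, 42]

query (2,0) [L1,L2,L3,L4,L5] — begin 0,0,0
L1 α=1/2: [29/2, 9/2, 103]
L2 α=1: [55, 221, 100]
L3 α=3/4: [41/2, 56, 661/4]
L4 α=1/2: [227/4, 37, 813/8]
L5 α=2/3: [385/4, 23, 639/8]
rounded: [96, 23, 80]

query (1,0) [L1,L2,L3,L4,L6] — begin 0,0,0
+L1 (α=2/3) → [88, 274/3, 370/3]
+L2 (α=1/3) → [398/3, 1145/9, 1277/9]
+L3 (α=1/3) → [1258/9, 4333/27, 3976/27]
+L4 (α=1/3) → [4622/27, 11636/81, 10247/81]
+L6 (α=5/6) → [33917/162, 36598/243, 53926/243]
rounded: [209, 151, 222]

query (2,0) [L1,L2,L3,L4,L6] — begin 0,0,0
after L1 α=1/2: [29/2, 9/2, 103]
after L2 α=1: [55, 221, 100]
after L3 α=3/4: [41/2, 56, 661/4]
after L4 α=1/2: [227/4, 37, 813/8]
after L6 α=2/5: [2617/20, 431/5, 4871/40]
→ [131, 86, 122]

at x=0,y=0 over L1,L2,L3,L4,L6:
+L1 (α=1/2) → [135/2, 179/2, 80]
+L2 (α=2/5) → [793/10, 189/2, 276/5]
+L3 (α=1/3) → [1018/15, 259/3, 1207/15]
+L4 (α=1/5) → [6982/75, 1351/15, 6028/75]
+L6 (α=1/6) → [8197/90, 1753/18, 4394/45]
rounded: [91, 97, 98]

at x=0,y=1 over L1,L2,L3,L4,L6,L7:
L1 α=1/3: [74/3, 203/3, 149/3]
L2 α=7/8: [109/3, 2429/24, 4223/24]
L3 α=1/6: [418/9, 16465/144, 22387/144]
L4 α=1: [77, 177, 244]
L6 α=0: [77, 177, 244]
L7 α=2/3: [481/3, 203, 712/3]
rounded: [160, 203, 237]

at x=2,y=1 over L1,L2,L3,L4,L6,L7:
after L1 α=1/2: [27, 1/2, 33]
after L2 α=0: [27, 1/2, 33]
after L3 α=0: [27, 1/2, 33]
after L4 α=1/3: [30, 57, 83]
after L6 α=1/2: [277/2, 93/2, 315/2]
after L7 α=2/7: [1737/14, 801/14, 2151/14]
→ [124, 57, 154]

at x=2,y=0 over L1,L2,L3,L4,L6,L7:
L1 α=1/2: [29/2, 9/2, 103]
L2 α=1: [55, 221, 100]
L3 α=3/4: [41/2, 56, 661/4]
L4 α=1/2: [227/4, 37, 813/8]
L6 α=2/5: [2617/20, 431/5, 4871/40]
L7 α=1/3: [1549/10, 1582/15, 5591/60]
rounded: [155, 105, 93]

at x=0,y=1 over L1,L2,L3,L4,L6,L8:
L1 α=1/3: [74/3, 203/3, 149/3]
L2 α=7/8: [109/3, 2429/24, 4223/24]
L3 α=1/6: [418/9, 16465/144, 22387/144]
L4 α=1: [77, 177, 244]
L6 α=0: [77, 177, 244]
L8 α=3/7: [47, 963/7, 1567/7]
= [47, 138, 224]


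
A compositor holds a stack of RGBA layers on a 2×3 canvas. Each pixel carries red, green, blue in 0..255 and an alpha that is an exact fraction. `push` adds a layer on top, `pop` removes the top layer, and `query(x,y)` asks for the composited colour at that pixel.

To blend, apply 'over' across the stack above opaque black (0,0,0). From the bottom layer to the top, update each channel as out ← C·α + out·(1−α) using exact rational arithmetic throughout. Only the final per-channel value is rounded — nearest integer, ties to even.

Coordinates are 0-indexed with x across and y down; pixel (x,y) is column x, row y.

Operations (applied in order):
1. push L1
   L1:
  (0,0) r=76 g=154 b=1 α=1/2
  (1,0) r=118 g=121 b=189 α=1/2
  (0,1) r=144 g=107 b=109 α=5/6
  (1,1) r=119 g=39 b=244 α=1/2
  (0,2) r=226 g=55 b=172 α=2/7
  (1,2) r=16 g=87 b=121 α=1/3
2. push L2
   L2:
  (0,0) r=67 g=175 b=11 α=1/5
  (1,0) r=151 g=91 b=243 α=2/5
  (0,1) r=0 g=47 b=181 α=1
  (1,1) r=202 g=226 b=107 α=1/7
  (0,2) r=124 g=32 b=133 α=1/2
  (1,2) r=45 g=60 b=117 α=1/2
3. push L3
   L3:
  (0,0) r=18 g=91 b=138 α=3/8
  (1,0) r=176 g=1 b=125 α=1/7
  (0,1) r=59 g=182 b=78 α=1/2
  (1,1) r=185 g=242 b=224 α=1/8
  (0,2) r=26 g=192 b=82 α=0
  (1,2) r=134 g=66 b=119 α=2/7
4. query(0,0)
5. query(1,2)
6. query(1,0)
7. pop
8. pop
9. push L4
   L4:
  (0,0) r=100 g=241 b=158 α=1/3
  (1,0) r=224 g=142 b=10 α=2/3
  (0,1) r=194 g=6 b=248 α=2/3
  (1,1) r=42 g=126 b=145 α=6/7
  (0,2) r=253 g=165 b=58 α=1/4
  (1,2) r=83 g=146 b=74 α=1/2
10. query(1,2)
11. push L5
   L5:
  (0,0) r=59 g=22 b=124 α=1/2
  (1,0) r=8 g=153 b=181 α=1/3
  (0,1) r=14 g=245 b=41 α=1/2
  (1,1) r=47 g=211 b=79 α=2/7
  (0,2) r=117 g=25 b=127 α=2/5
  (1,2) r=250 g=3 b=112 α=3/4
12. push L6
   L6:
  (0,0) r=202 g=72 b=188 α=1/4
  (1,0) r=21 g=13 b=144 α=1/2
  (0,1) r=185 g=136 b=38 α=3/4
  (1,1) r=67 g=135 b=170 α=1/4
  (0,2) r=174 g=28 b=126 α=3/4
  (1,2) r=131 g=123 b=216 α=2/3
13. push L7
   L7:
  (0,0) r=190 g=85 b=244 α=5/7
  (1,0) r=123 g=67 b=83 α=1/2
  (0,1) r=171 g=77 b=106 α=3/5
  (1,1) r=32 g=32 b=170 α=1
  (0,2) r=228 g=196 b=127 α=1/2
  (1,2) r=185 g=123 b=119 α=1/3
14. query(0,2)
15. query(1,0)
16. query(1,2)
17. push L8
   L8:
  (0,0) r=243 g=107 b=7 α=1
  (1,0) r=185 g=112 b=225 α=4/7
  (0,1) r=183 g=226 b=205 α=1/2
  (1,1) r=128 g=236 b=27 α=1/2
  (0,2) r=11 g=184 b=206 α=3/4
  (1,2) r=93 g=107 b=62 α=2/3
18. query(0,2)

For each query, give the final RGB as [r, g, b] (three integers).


(0,0) stack=L1,L2,L3; from [0,0,0]:
+L1 (α=1/2) → [38, 77, 1/2]
+L2 (α=1/5) → [219/5, 483/5, 13/5]
+L3 (α=3/8) → [273/8, 189/2, 427/8]
= [34, 94, 53]

query (1,2) [L1,L2,L3] — begin 0,0,0
after L1 α=1/3: [16/3, 29, 121/3]
after L2 α=1/2: [151/6, 89/2, 236/3]
after L3 α=2/7: [2363/42, 709/14, 1894/21]
→ [56, 51, 90]

query (1,0) [L1,L2,L3] — begin 0,0,0
L1 α=1/2: [59, 121/2, 189/2]
L2 α=2/5: [479/5, 727/10, 1539/10]
L3 α=1/7: [3754/35, 2186/35, 5242/35]
= [107, 62, 150]

query (1,2) [L1,L4] — begin 0,0,0
after L1 α=1/3: [16/3, 29, 121/3]
after L4 α=1/2: [265/6, 175/2, 343/6]
rounded: [44, 88, 57]

at x=0,y=2 over L1,L4,L5,L6,L7:
L1 α=2/7: [452/7, 110/7, 344/7]
L4 α=1/4: [3127/28, 1485/28, 719/14]
L5 α=2/5: [15933/140, 1171/28, 5713/70]
L6 α=3/4: [89013/560, 3523/112, 32173/280]
L7 α=1/2: [216693/1120, 25475/224, 67733/560]
rounded: [193, 114, 121]

query (1,0) [L1,L4,L5,L6,L7] — begin 0,0,0
L1 α=1/2: [59, 121/2, 189/2]
L4 α=2/3: [169, 689/6, 229/6]
L5 α=1/3: [346/3, 1148/9, 772/9]
L6 α=1/2: [409/6, 1265/18, 1034/9]
L7 α=1/2: [1147/12, 2471/36, 1781/18]
rounded: [96, 69, 99]

at x=1,y=2 over L1,L4,L5,L6,L7:
after L1 α=1/3: [16/3, 29, 121/3]
after L4 α=1/2: [265/6, 175/2, 343/6]
after L5 α=3/4: [4765/24, 193/8, 2359/24]
after L6 α=2/3: [11053/72, 2161/24, 12727/72]
after L7 α=1/3: [17713/108, 3637/36, 17011/108]
rounded: [164, 101, 158]

(0,2) stack=L1,L4,L5,L6,L7,L8; from [0,0,0]:
after L1 α=2/7: [452/7, 110/7, 344/7]
after L4 α=1/4: [3127/28, 1485/28, 719/14]
after L5 α=2/5: [15933/140, 1171/28, 5713/70]
after L6 α=3/4: [89013/560, 3523/112, 32173/280]
after L7 α=1/2: [216693/1120, 25475/224, 67733/560]
after L8 α=3/4: [253653/4480, 149123/896, 413813/2240]
→ [57, 166, 185]


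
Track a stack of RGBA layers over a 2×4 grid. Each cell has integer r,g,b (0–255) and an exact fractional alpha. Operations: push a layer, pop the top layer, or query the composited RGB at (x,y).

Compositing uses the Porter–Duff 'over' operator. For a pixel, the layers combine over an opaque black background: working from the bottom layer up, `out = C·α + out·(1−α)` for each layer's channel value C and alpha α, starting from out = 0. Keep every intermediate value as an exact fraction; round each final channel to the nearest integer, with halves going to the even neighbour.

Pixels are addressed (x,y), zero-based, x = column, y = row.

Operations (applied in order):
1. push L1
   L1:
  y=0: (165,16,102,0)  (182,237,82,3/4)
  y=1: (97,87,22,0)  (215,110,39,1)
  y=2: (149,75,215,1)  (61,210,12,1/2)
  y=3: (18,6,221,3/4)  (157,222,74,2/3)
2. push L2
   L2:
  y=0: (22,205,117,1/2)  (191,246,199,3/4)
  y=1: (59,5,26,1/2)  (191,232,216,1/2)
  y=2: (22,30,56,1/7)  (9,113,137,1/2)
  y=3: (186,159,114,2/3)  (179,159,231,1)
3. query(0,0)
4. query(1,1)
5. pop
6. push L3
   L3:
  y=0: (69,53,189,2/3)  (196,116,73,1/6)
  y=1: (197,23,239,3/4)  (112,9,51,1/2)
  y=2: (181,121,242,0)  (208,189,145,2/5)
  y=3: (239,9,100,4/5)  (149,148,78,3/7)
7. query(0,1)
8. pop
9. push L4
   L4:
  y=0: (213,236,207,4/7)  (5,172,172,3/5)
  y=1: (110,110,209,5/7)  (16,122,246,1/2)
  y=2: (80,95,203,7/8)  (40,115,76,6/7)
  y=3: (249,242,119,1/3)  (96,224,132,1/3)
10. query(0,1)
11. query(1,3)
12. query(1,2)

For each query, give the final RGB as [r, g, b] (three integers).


(0,0) stack=L1,L2; from [0,0,0]:
L1 α=0: [0, 0, 0]
L2 α=1/2: [11, 205/2, 117/2]
rounded: [11, 102, 58]

query (1,1) [L1,L2] — begin 0,0,0
L1 α=1: [215, 110, 39]
L2 α=1/2: [203, 171, 255/2]
= [203, 171, 128]

query (0,1) [L1,L3] — begin 0,0,0
after L1 α=0: [0, 0, 0]
after L3 α=3/4: [591/4, 69/4, 717/4]
→ [148, 17, 179]

(0,1) stack=L1,L4; from [0,0,0]:
L1 α=0: [0, 0, 0]
L4 α=5/7: [550/7, 550/7, 1045/7]
rounded: [79, 79, 149]

at x=1,y=3 over L1,L4:
+L1 (α=2/3) → [314/3, 148, 148/3]
+L4 (α=1/3) → [916/9, 520/3, 692/9]
→ [102, 173, 77]

query (1,2) [L1,L4] — begin 0,0,0
L1 α=1/2: [61/2, 105, 6]
L4 α=6/7: [541/14, 795/7, 66]
rounded: [39, 114, 66]


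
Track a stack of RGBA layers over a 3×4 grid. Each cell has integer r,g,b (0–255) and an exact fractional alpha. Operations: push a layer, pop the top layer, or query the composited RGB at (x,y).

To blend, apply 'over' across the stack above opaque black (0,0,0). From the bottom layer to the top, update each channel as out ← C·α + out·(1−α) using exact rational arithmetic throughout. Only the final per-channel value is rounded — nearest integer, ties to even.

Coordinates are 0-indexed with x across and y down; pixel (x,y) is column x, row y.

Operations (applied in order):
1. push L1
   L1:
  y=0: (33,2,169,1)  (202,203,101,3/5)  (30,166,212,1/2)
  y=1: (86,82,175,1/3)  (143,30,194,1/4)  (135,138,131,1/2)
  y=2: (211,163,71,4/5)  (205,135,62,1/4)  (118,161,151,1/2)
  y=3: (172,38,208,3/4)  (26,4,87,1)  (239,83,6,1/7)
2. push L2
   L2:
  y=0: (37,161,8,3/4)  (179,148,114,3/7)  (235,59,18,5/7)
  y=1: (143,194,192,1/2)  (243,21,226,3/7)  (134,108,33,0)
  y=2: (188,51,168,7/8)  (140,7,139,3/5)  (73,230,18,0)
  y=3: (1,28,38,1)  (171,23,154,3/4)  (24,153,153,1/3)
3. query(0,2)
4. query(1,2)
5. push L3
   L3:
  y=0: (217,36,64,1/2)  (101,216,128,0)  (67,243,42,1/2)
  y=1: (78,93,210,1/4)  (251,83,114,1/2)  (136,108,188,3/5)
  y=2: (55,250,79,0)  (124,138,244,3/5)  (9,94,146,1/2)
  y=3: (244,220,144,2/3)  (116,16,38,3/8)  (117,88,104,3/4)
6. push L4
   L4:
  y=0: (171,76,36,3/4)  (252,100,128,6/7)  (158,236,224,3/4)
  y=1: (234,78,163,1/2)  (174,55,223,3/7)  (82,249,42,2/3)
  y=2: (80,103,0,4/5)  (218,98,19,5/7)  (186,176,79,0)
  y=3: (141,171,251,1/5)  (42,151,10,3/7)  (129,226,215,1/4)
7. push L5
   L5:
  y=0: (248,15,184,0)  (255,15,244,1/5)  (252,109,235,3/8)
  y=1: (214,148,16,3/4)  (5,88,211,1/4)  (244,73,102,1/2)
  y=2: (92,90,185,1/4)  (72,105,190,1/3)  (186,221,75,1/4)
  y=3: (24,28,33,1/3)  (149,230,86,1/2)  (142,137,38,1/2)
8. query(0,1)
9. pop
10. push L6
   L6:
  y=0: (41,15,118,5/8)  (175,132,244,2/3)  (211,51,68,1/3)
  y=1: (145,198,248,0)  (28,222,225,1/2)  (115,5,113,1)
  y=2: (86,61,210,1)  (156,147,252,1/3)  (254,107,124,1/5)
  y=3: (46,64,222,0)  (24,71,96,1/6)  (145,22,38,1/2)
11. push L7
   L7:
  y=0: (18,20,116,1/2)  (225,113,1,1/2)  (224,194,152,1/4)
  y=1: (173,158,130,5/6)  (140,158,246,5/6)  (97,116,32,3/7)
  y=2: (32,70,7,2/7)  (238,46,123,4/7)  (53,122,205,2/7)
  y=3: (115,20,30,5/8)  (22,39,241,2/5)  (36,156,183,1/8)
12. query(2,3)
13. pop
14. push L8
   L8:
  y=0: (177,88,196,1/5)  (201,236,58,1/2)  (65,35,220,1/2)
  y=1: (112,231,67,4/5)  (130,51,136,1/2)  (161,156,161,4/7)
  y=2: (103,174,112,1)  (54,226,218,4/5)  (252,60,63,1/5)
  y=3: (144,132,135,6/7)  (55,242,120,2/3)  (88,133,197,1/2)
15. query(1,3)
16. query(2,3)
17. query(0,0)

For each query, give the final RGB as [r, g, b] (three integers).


at x=0,y=2 over L1,L2:
L1 α=4/5: [844/5, 652/5, 284/5]
L2 α=7/8: [928/5, 2437/40, 1541/10]
= [186, 61, 154]

query (1,2) [L1,L2] — begin 0,0,0
after L1 α=1/4: [205/4, 135/4, 31/2]
after L2 α=3/5: [209/2, 177/10, 448/5]
rounded: [104, 18, 90]

(0,1) stack=L1,L2,L3,L4,L5; from [0,0,0]:
L1 α=1/3: [86/3, 82/3, 175/3]
L2 α=1/2: [515/6, 332/3, 751/6]
L3 α=1/4: [671/8, 425/4, 1171/8]
L4 α=1/2: [2543/16, 737/8, 2475/16]
L5 α=3/4: [12815/64, 4289/32, 3243/64]
rounded: [200, 134, 51]

at x=2,y=3 over L1,L2,L3,L4,L6,L7:
+L1 (α=1/7) → [239/7, 83/7, 6/7]
+L2 (α=1/3) → [646/21, 1237/21, 361/7]
+L3 (α=3/4) → [8017/84, 6781/84, 2545/28]
+L4 (α=1/4) → [11629/112, 13109/112, 13655/112]
+L6 (α=1/2) → [27869/224, 15573/224, 17911/224]
+L7 (α=1/8) → [29021/256, 20565/256, 23767/256]
rounded: [113, 80, 93]

at x=1,y=3 over L1,L2,L3,L4,L6,L8:
L1 α=1: [26, 4, 87]
L2 α=3/4: [539/4, 73/4, 549/4]
L3 α=3/8: [4087/32, 557/32, 3201/32]
L4 α=3/7: [5095/56, 4181/56, 3441/56]
L6 α=1/6: [26819/336, 24881/336, 7527/112]
L8 α=2/3: [63779/1008, 187505/1008, 11469/112]
→ [63, 186, 102]

query (2,3) [L1,L2,L3,L4,L6,L8] — begin 0,0,0
+L1 (α=1/7) → [239/7, 83/7, 6/7]
+L2 (α=1/3) → [646/21, 1237/21, 361/7]
+L3 (α=3/4) → [8017/84, 6781/84, 2545/28]
+L4 (α=1/4) → [11629/112, 13109/112, 13655/112]
+L6 (α=1/2) → [27869/224, 15573/224, 17911/224]
+L8 (α=1/2) → [47581/448, 45365/448, 62039/448]
rounded: [106, 101, 138]

at x=0,y=0 over L1,L2,L3,L4,L6,L8:
L1 α=1: [33, 2, 169]
L2 α=3/4: [36, 485/4, 193/4]
L3 α=1/2: [253/2, 629/8, 449/8]
L4 α=3/4: [1279/8, 2453/32, 1313/32]
L6 α=5/8: [5477/64, 9759/256, 22819/256]
L8 α=1/5: [8309/80, 15391/320, 35363/320]
= [104, 48, 111]
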